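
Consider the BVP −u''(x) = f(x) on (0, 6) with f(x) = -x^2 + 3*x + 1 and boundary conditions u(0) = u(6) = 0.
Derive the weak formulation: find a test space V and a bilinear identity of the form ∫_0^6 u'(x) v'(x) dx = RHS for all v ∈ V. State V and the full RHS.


V = H^1_0(0, 6) (so v(0) = v(6) = 0); weak form: ∫_0^6 u'v' dx = ∫_0^6 (-x^2 + 3*x + 1) v dx for all v ∈ V.

Multiply both sides by a test function v and integrate from 0 to 6:
  ∫_0^6 −u''(x) v(x) dx = ∫_0^6 f(x) v(x) dx.
Integrate the LHS by parts once:
  ∫_0^6 −u'' v dx = −[u'(x) v(x)]_0^6 + ∫_0^6 u'(x) v'(x) dx.
Thus ∫_0^6 u'(x) v'(x) dx = ∫_0^6 f(x) v(x) dx + [u'(x) v(x)]_0^6.
Choose V so that boundary terms are either known or forced to vanish.
u is Dirichlet: u(0) = u(6) = 0. Let V = H^1_0(0, 6); then v(0) = v(6) = 0, and [u' v]_0^6 = 0.
Weak formulation: find u (satisfying any essential BC) such that ∫_0^6 u'(x) v'(x) dx = ∫_0^6 f v dx for all v ∈ V.
Substituting f(x) = -x^2 + 3*x + 1, the right-hand side is ∫_0^6 (-x^2 + 3*x + 1) v dx.


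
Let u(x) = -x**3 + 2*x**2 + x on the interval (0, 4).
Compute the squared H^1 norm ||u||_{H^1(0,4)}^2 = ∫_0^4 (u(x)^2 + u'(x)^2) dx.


||u||_{H^1}^2 = 30988/35

The H^1 norm (squared) on an interval (0, L) is
  ||u||_{H^1}^2 = ∫_0^L u(x)^2 dx + ∫_0^L u'(x)^2 dx.
Compute u'(x) = -3*x**2 + 4*x + 1.
Then u(x)^2 = x**6 - 4*x**5 + 2*x**4 + 4*x**3 + x**2 and u'(x)^2 = 9*x**4 - 24*x**3 + 10*x**2 + 8*x + 1.
Integrate each monomial from 0 to 4 using ∫_0^4 c·x^n dx = c·4^(n+1)/(n+1):
  ∫_0^4 u(x)^2 dx = ∫_0^4 (x^6 - 4*x^5 + 2*x^4 + 4*x^3 + x^2) dx. Term by term:
    ∫_0^4 x^6 dx = 16384/7;  ∫_0^4 -4*x^5 dx = -8192/3;  ∫_0^4 2*x^4 dx = 2048/5;
    ∫_0^4 4*x^3 dx = 256;  ∫_0^4 x^2 dx = 64/3.
  Sum: 16384/7 − 8192/3 + 2048/5 + 256 + 64/3 = 31168/105.
  ∫_0^4 u'(x)^2 dx = ∫_0^4 (9*x^4 - 24*x^3 + 10*x^2 + 8*x + 1) dx. Term by term:
    ∫_0^4 9*x^4 dx = 9216/5;  ∫_0^4 -24*x^3 dx = -1536;  ∫_0^4 10*x^2 dx = 640/3;
    ∫_0^4 8*x dx = 64;  ∫_0^4 1 dx = 4.
  Sum: 9216/5 − 1536 + 640/3 + 64 + 4 = 8828/15.
Adding: ||u||_{H^1}^2 = 31168/105 + 8828/15 = 30988/35.


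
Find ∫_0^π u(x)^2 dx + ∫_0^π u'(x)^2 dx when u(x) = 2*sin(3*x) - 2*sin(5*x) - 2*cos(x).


||u||_{H^1(0,π)}^2 = 76*π

u'(x) = 2*sin(x) + 6*cos(3*x) - 10*cos(5*x).
Expand u² and (u')² and integrate term by term on (0, π), using: for integers n ≥ 1, ∫_0^π sin²(nx) dx = ∫_0^π cos²(nx) dx = π/2; for n ≠ n', ∫_0^π sin(nx)sin(n'x) dx = ∫_0^π cos(nx)cos(n'x) dx = 0; and by product-to-sum, ∫_0^π sin(nx)cos(n'x) dx = ½∫_0^π [sin((n+n')x) + sin((n−n')x)] dx, which is 0 when n+n' is even and 2n/(n²−n'²) when n+n' is odd (it need not vanish on (0, π)).
  u² squared terms: (-2)²·∫cos(x)² dx = 4·π/2 = 2*π;  (-2)²·∫sin(5x)² dx = 4·π/2 = 2*π;  (2)²·∫sin(3x)² dx = 4·π/2 = 2*π.
  u² cross terms: 2·(-2)·(-2)·∫cos(x)·sin(5x) dx = 8·(0) = 0;  2·(-2)·(2)·∫cos(x)·sin(3x) dx = -8·(0) = 0;  2·(-2)·(2)·∫sin(5x)·sin(3x) dx = -8·(0) = 0.
  So ∫_0^π u² dx = 2*π + 2*π + 2*π + 0 + 0 + 0 = 6*π.
  (u')² squared terms: (-10)²·∫cos(5x)² dx = 100·π/2 = 50*π;  (2)²·∫sin(x)² dx = 4·π/2 = 2*π;  (6)²·∫cos(3x)² dx = 36·π/2 = 18*π.
  (u')² cross terms: 2·(-10)·(2)·∫cos(5x)·sin(x) dx = -40·(0) = 0;  2·(-10)·(6)·∫cos(5x)·cos(3x) dx = -120·(0) = 0;  2·(2)·(6)·∫sin(x)·cos(3x) dx = 24·(0) = 0.
  So ∫_0^π (u')² dx = 50*π + 2*π + 18*π + 0 + 0 + 0 = 70*π.
||u||_{H^1}^2 = (6*π) + (70*π) = 76*π.


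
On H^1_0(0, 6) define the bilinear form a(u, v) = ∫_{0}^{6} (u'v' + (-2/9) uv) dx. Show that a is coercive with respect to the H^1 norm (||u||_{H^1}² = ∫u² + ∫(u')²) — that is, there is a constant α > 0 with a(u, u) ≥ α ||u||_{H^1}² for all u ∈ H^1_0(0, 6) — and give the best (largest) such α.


α = (-8 + π^2)/(π^2 + 36)

Coercivity of a(·,·) on H^1_0(0, 6) means a(u, u) ≥ α ||u||_{H^1}² for every u ∈ H^1_0.
The interval has length L = 6, and Poincaré/coercivity depend only on L. Here a(u, u) = ∫(u')² + (-2/9)·∫u².
Here c = -2/9 < 0 with |c| < (π/L)² = π^2/36, so coercivity still holds. The condition a(u,u) ≥ α||u||_{H^1}² reads (1−α)∫(u')² ≥ (α−c)∫u². Any admissible α is ≤ 1 (rapidly oscillating u have ∫u²/∫(u')² → 0), and α = 1 would force 0 ≥ (1−c)∫u², impossible since c < 1; so 1−α > 0. By the sharp Poincaré inequality on H^1_0 of an interval of length L, ∫(u')² ≥ (π/L)²∫u² with equality for the first sine mode sin(π(x−x₀)/L) (x₀ the left endpoint), so the inequality holds for all u iff (1−α)(π/L)² ≥ α − c, i.e. α ≤ ((π/L)² + c)/((π/L)² + 1) = (1 + c(L/π)²)/(1 + (L/π)²). (Direct route, valid since c ≤ 0: Poincaré gives c∫u² ≥ c(L/π)²∫(u')², so a(u,u) ≥ (1 + c(L/π)²)∫(u')², while ||u||_{H^1}² ≤ (1 + (L/π)²)∫(u')²; dividing yields the same α.) With (π/L)² = π^2/36 and c = -2/9, the largest admissible constant is α = ((π/L)² + c)/((π/L)² + 1).
Simplifying, α = (-8 + π^2)/(π^2 + 36).


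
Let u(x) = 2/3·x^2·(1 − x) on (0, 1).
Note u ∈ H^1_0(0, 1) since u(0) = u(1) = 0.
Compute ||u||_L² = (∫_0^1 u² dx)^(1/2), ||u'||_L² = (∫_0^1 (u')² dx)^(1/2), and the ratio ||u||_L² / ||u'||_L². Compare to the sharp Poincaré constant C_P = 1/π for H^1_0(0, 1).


||u||_L² / ||u'||_L² = sqrt(14)/14 < C_P = 1/π.

u(x) = 2/3·x^2·(1 − x), so u'(x) = 2*x*(2 - 3*x)/3.
u(x) = 2/3·x^2·(1 − x) vanishes at x = 0 and x = 1, so u ∈ H^1_0(0, 1). Differentiate via the product rule and integrate the resulting polynomials term by term.
  ∫_0^1 u² dx = ∫_0^1 (4*x^6/9 - 8*x^5/9 + 4*x^4/9) dx. Term by term:
    ∫_0^1 4*x^6/9 dx = 4/63;  ∫_0^1 -8*x^5/9 dx = -4/27;  ∫_0^1 4*x^4/9 dx = 4/45.
  Sum: 4/63 − 4/27 + 4/45 = 4/945.
  ∫_0^1 (u')² dx = ∫_0^1 (4*x^4 - 16*x^3/3 + 16*x^2/9) dx. Term by term:
    ∫_0^1 4*x^4 dx = 4/5;  ∫_0^1 -16*x^3/3 dx = -4/3;  ∫_0^1 16*x^2/9 dx = 16/27.
  Sum: 4/5 − 4/3 + 16/27 = 8/135.
∫_0^1 u² dx = 4/945, so ||u||_L² = 2*sqrt(105)/315.
∫_0^1 (u')² dx = 8/135, so ||u'||_L² = 2*sqrt(30)/45.
Ratio ||u||_L² / ||u'||_L² = sqrt(14)/14.
Sharp Poincaré constant on H^1_0(0, 1) is C_P = L/π = 1/π, achieved by sin(π·x).
A polynomial bump cannot attain the sharp Poincaré constant (only the first sine eigenfunction does), so the ratio is strictly less than C_P, consistent with ||u||_L² ≤ C_P ||u'||_L².


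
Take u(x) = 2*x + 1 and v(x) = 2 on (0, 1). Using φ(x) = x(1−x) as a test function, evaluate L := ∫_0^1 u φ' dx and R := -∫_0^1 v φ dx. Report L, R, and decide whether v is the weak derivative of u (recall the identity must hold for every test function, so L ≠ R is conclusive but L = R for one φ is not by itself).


LHS = -1/3, RHS = -1/3. Yes, v = u' weakly.

u(x) = 2*x + 1, classical derivative u'(x) = 2.
φ(x) = x(1−x), so φ'(x) = 1 - 2*x.
Note φ(0) = φ(1) = 0, so the boundary term u·φ vanishes.
LHS = ∫_0^1 u(x) φ'(x) dx = ∫_0^1 (1 - 4*x^2) dx. Term by term:
  ∫_0^1 -4*x^2 dx = -4/3;  ∫_0^1 1 dx = 1.
Sum: -4/3 + 1 = -1/3.
So LHS = -1/3.
∫_0^1 v(x) φ(x) dx = ∫_0^1 (-2*x^2 + 2*x) dx. Term by term:
  ∫_0^1 -2*x^2 dx = -2/3;  ∫_0^1 2*x dx = 1.
Sum: -2/3 + 1 = 1/3.
So RHS = -∫_0^1 v(x) φ(x) dx = -1/3.
LHS = RHS, so the identity holds for this test φ.
Moreover u is smooth here and v(x) = u'(x) = 2 pointwise, so the identity holds for every test function. Hence v is the weak derivative of u.


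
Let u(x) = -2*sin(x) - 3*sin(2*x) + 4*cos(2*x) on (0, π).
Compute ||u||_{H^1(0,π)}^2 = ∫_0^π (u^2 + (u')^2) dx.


||u||_{H^1(0,π)}^2 = 160/3 + 133*π/2

u'(x) = -8*sin(2*x) - 2*cos(x) - 6*cos(2*x).
Expand u² and (u')² and integrate term by term on (0, π), using: for integers n ≥ 1, ∫_0^π sin²(nx) dx = ∫_0^π cos²(nx) dx = π/2; for n ≠ n', ∫_0^π sin(nx)sin(n'x) dx = ∫_0^π cos(nx)cos(n'x) dx = 0; and by product-to-sum, ∫_0^π sin(nx)cos(n'x) dx = ½∫_0^π [sin((n+n')x) + sin((n−n')x)] dx, which is 0 when n+n' is even and 2n/(n²−n'²) when n+n' is odd (it need not vanish on (0, π)).
  u² squared terms: (-3)²·∫sin(2x)² dx = 9·π/2 = 9*π/2;  (-2)²·∫sin(x)² dx = 4·π/2 = 2*π;  (4)²·∫cos(2x)² dx = 16·π/2 = 8*π.
  u² cross terms: 2·(-3)·(-2)·∫sin(2x)·sin(x) dx = 12·(0) = 0;  2·(-3)·(4)·∫sin(2x)·cos(2x) dx = -24·(0) = 0;  2·(-2)·(4)·∫sin(x)·cos(2x) dx = -16·(-2/3) = 32/3.
  So ∫_0^π u² dx = 9*π/2 + 2*π + 8*π + 0 + 0 + 32/3 = 32/3 + 29*π/2.
  (u')² squared terms: (-8)²·∫sin(2x)² dx = 64·π/2 = 32*π;  (-6)²·∫cos(2x)² dx = 36·π/2 = 18*π;  (-2)²·∫cos(x)² dx = 4·π/2 = 2*π.
  (u')² cross terms: 2·(-8)·(-6)·∫sin(2x)·cos(2x) dx = 96·(0) = 0;  2·(-8)·(-2)·∫sin(2x)·cos(x) dx = 32·(4/3) = 128/3;  2·(-6)·(-2)·∫cos(2x)·cos(x) dx = 24·(0) = 0.
  So ∫_0^π (u')² dx = 32*π + 18*π + 2*π + 0 + 128/3 + 0 = 128/3 + 52*π.
||u||_{H^1}^2 = (32/3 + 29*π/2) + (128/3 + 52*π) = 160/3 + 133*π/2.


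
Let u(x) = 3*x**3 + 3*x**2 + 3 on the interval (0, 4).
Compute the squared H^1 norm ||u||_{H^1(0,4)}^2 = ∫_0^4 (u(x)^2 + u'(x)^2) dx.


||u||_{H^1}^2 = 427260/7

The H^1 norm (squared) on an interval (0, L) is
  ||u||_{H^1}^2 = ∫_0^L u(x)^2 dx + ∫_0^L u'(x)^2 dx.
Compute u'(x) = 9*x**2 + 6*x.
Then u(x)^2 = 9*x**6 + 18*x**5 + 9*x**4 + 18*x**3 + 18*x**2 + 9 and u'(x)^2 = 81*x**4 + 108*x**3 + 36*x**2.
Integrate each monomial from 0 to 4 using ∫_0^4 c·x^n dx = c·4^(n+1)/(n+1):
  ∫_0^4 u(x)^2 dx = ∫_0^4 (9*x^6 + 18*x^5 + 9*x^4 + 18*x^3 + 18*x^2 + 9) dx. Term by term:
    ∫_0^4 9*x^6 dx = 147456/7;  ∫_0^4 18*x^5 dx = 12288;  ∫_0^4 9*x^4 dx = 9216/5;
    ∫_0^4 18*x^3 dx = 1152;  ∫_0^4 18*x^2 dx = 384;  ∫_0^4 9 dx = 36.
  Sum: 147456/7 + 12288 + 9216/5 + 1152 + 384 + 36 = 1286892/35.
  ∫_0^4 u'(x)^2 dx = ∫_0^4 (81*x^4 + 108*x^3 + 36*x^2) dx. Term by term:
    ∫_0^4 81*x^4 dx = 82944/5;  ∫_0^4 108*x^3 dx = 6912;  ∫_0^4 36*x^2 dx = 768.
  Sum: 82944/5 + 6912 + 768 = 121344/5.
Adding: ||u||_{H^1}^2 = 1286892/35 + 121344/5 = 427260/7.


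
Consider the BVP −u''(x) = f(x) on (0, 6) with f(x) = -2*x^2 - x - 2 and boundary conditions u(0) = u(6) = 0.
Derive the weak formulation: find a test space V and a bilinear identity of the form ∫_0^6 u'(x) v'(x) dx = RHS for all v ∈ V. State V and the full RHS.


V = H^1_0(0, 6) (so v(0) = v(6) = 0); weak form: ∫_0^6 u'v' dx = ∫_0^6 (-2*x^2 - x - 2) v dx for all v ∈ V.

Multiply both sides by a test function v and integrate from 0 to 6:
  ∫_0^6 −u''(x) v(x) dx = ∫_0^6 f(x) v(x) dx.
Integrate the LHS by parts once:
  ∫_0^6 −u'' v dx = −[u'(x) v(x)]_0^6 + ∫_0^6 u'(x) v'(x) dx.
Thus ∫_0^6 u'(x) v'(x) dx = ∫_0^6 f(x) v(x) dx + [u'(x) v(x)]_0^6.
Choose V so that boundary terms are either known or forced to vanish.
u is Dirichlet: u(0) = u(6) = 0. Let V = H^1_0(0, 6); then v(0) = v(6) = 0, and [u' v]_0^6 = 0.
Weak formulation: find u (satisfying any essential BC) such that ∫_0^6 u'(x) v'(x) dx = ∫_0^6 f v dx for all v ∈ V.
Substituting f(x) = -2*x^2 - x - 2, the right-hand side is ∫_0^6 (-2*x^2 - x - 2) v dx.


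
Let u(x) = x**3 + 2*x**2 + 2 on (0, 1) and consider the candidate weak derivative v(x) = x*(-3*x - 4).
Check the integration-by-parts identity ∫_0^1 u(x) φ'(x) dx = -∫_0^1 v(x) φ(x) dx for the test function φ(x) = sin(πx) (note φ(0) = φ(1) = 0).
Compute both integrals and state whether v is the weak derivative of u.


LHS = -7/π + 12/π^3, RHS = -12/π^3 + 7/π. No, v is not the weak derivative of u.

u(x) = x**3 + 2*x**2 + 2, classical derivative u'(x) = 3*x**2 + 4*x.
φ(x) = sin(πx), so φ'(x) = π*cos(π*x).
Note φ(0) = φ(1) = 0, so the boundary term u·φ vanishes.
LHS = ∫_0^1 u(x) φ'(x) dx = ∫_0^1 (π*x^3*cos(π*x) + 2*π*x^2*cos(π*x) + 2*π*cos(π*x)) dx. Term by term:
  ∫_0^1 2*π*cos(π*x) dx = 0;  ∫_0^1 π*x^3*cos(π*x) dx = -3/π + 12/π^3;  ∫_0^1 2*π*x^2*cos(π*x) dx = -4/π.
Sum: 0 + -3/π + 12/π^3 − 4/π = -7/π + 12/π^3.
So LHS = -7/π + 12/π^3.
∫_0^1 v(x) φ(x) dx = ∫_0^1 (-3*x^2*sin(π*x) - 4*x*sin(π*x)) dx. Term by term:
  ∫_0^1 -4*x*sin(π*x) dx = -4/π;  ∫_0^1 -3*x^2*sin(π*x) dx = -3/π + 12/π^3.
Sum: -4/π + -3/π + 12/π^3 = -7/π + 12/π^3.
So RHS = -∫_0^1 v(x) φ(x) dx = -12/π^3 + 7/π.
LHS − RHS = -14/π + 24/π^3 ≠ 0, so the identity fails.
(For a valid weak derivative the identity must hold for EVERY test function, in particular this one. The failure shows v is NOT the weak derivative of u.)
Correct weak derivative would be u'(x) = 3*x**2 + 4*x.


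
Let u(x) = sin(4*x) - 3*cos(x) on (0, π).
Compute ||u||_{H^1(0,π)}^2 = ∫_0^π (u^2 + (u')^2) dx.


||u||_{H^1(0,π)}^2 = -32/5 + 35*π/2

u'(x) = 3*sin(x) + 4*cos(4*x).
Expand u² and (u')² and integrate term by term on (0, π), using: for integers n ≥ 1, ∫_0^π sin²(nx) dx = ∫_0^π cos²(nx) dx = π/2; for n ≠ n', ∫_0^π sin(nx)sin(n'x) dx = ∫_0^π cos(nx)cos(n'x) dx = 0; and by product-to-sum, ∫_0^π sin(nx)cos(n'x) dx = ½∫_0^π [sin((n+n')x) + sin((n−n')x)] dx, which is 0 when n+n' is even and 2n/(n²−n'²) when n+n' is odd (it need not vanish on (0, π)).
  u² squared terms: (-3)²·∫cos(x)² dx = 9·π/2 = 9*π/2;  (1)²·∫sin(4x)² dx = 1·π/2 = π/2.
  u² cross terms: 2·(-3)·(1)·∫cos(x)·sin(4x) dx = -6·(8/15) = -16/5.
  So ∫_0^π u² dx = 9*π/2 + π/2 − 16/5 = -16/5 + 5*π.
  (u')² squared terms: (3)²·∫sin(x)² dx = 9·π/2 = 9*π/2;  (4)²·∫cos(4x)² dx = 16·π/2 = 8*π.
  (u')² cross terms: 2·(3)·(4)·∫sin(x)·cos(4x) dx = 24·(-2/15) = -16/5.
  So ∫_0^π (u')² dx = 9*π/2 + 8*π − 16/5 = -16/5 + 25*π/2.
||u||_{H^1}^2 = (-16/5 + 5*π) + (-16/5 + 25*π/2) = -32/5 + 35*π/2.


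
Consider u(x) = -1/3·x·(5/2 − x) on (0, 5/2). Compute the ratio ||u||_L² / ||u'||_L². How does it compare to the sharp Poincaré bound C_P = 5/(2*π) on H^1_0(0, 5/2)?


||u||_L² / ||u'||_L² = sqrt(10)/4 < C_P = 5/(2*π).

u(x) = -1/3·x·(5/2 − x), so u'(x) = 2*x/3 - 5/6.
u(x) = -1/3·x·(5/2 − x) vanishes at x = 0 and x = 5/2, so u ∈ H^1_0(0, 5/2). Differentiate via the product rule and integrate the resulting polynomials term by term.
  ∫_0^5/2 u² dx = ∫_0^5/2 (x^4/9 - 5*x^3/9 + 25*x^2/36) dx. Term by term:
    ∫_0^5/2 x^4/9 dx = 625/288;  ∫_0^5/2 -5*x^3/9 dx = -3125/576;  ∫_0^5/2 25*x^2/36 dx = 3125/864.
  Sum: 625/288 − 3125/576 + 3125/864 = 625/1728.
  ∫_0^5/2 (u')² dx = ∫_0^5/2 (4*x^2/9 - 10*x/9 + 25/36) dx. Term by term:
    ∫_0^5/2 4*x^2/9 dx = 125/54;  ∫_0^5/2 -10*x/9 dx = -125/36;  ∫_0^5/2 25/36 dx = 125/72.
  Sum: 125/54 − 125/36 + 125/72 = 125/216.
∫_0^5/2 u² dx = 625/1728, so ||u||_L² = 25*sqrt(3)/72.
∫_0^5/2 (u')² dx = 125/216, so ||u'||_L² = 5*sqrt(30)/36.
Ratio ||u||_L² / ||u'||_L² = sqrt(10)/4.
Sharp Poincaré constant on H^1_0(0, 5/2) is C_P = L/π = 5/(2*π), achieved by sin(2*π/5·x).
A polynomial bump cannot attain the sharp Poincaré constant (only the first sine eigenfunction does), so the ratio is strictly less than C_P, consistent with ||u||_L² ≤ C_P ||u'||_L².


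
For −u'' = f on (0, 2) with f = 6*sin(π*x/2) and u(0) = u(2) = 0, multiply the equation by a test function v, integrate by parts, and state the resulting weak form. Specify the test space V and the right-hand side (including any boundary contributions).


V = H^1_0(0, 2) (so v(0) = v(2) = 0); weak form: ∫_0^2 u'v' dx = ∫_0^2 (6*sin(π*x/2)) v dx for all v ∈ V.

Multiply both sides by a test function v and integrate from 0 to 2:
  ∫_0^2 −u''(x) v(x) dx = ∫_0^2 f(x) v(x) dx.
Integrate the LHS by parts once:
  ∫_0^2 −u'' v dx = −[u'(x) v(x)]_0^2 + ∫_0^2 u'(x) v'(x) dx.
Thus ∫_0^2 u'(x) v'(x) dx = ∫_0^2 f(x) v(x) dx + [u'(x) v(x)]_0^2.
Choose V so that boundary terms are either known or forced to vanish.
u is Dirichlet: u(0) = u(2) = 0. Let V = H^1_0(0, 2); then v(0) = v(2) = 0, and [u' v]_0^2 = 0.
Weak formulation: find u (satisfying any essential BC) such that ∫_0^2 u'(x) v'(x) dx = ∫_0^2 f v dx for all v ∈ V.
Substituting f(x) = 6*sin(π*x/2), the right-hand side is ∫_0^2 (6*sin(π*x/2)) v dx.


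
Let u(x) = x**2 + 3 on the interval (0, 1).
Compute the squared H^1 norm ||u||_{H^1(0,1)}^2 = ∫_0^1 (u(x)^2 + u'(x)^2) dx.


||u||_{H^1}^2 = 188/15

The H^1 norm (squared) on an interval (0, L) is
  ||u||_{H^1}^2 = ∫_0^L u(x)^2 dx + ∫_0^L u'(x)^2 dx.
Compute u'(x) = 2*x.
Then u(x)^2 = x**4 + 6*x**2 + 9 and u'(x)^2 = 4*x**2.
Integrate each monomial from 0 to 1 using ∫_0^1 c·x^n dx = c·1^(n+1)/(n+1):
  ∫_0^1 u(x)^2 dx = ∫_0^1 (x^4 + 6*x^2 + 9) dx. Term by term:
    ∫_0^1 x^4 dx = 1/5;  ∫_0^1 6*x^2 dx = 2;  ∫_0^1 9 dx = 9.
  Sum: 1/5 + 2 + 9 = 56/5.
  ∫_0^1 u'(x)^2 dx = ∫_0^1 (4*x^2) dx. Term by term:
    ∫_0^1 4*x^2 dx = 4/3.
Adding: ||u||_{H^1}^2 = 56/5 + 4/3 = 188/15.


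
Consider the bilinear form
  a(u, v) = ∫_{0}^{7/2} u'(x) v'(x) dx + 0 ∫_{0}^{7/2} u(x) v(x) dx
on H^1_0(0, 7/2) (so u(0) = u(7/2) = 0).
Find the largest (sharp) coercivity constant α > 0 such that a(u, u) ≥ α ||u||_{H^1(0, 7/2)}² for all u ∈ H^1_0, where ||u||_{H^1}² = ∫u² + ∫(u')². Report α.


α = 4*π^2/(4*π^2 + 49)

Coercivity of a(·,·) on H^1_0(0, 7/2) means a(u, u) ≥ α ||u||_{H^1}² for every u ∈ H^1_0.
The interval has length L = 7/2, and Poincaré/coercivity depend only on L. Here a(u, u) = ∫(u')² + (0)·∫u².
Here c = 0, so a(u,u) = ∫(u')² alone. The condition a(u,u) ≥ α||u||_{H^1}² reads (1−α)∫(u')² ≥ (α−c)∫u². Any admissible α is ≤ 1 (rapidly oscillating u have ∫u²/∫(u')² → 0), and α = 1 would force 0 ≥ (1−c)∫u², impossible since c < 1; so 1−α > 0. By the sharp Poincaré inequality on H^1_0 of an interval of length L, ∫(u')² ≥ (π/L)²∫u² with equality for the first sine mode sin(π(x−x₀)/L) (x₀ the left endpoint), so the inequality holds for all u iff (1−α)(π/L)² ≥ α − c, i.e. α ≤ ((π/L)² + c)/((π/L)² + 1) = (1 + c(L/π)²)/(1 + (L/π)²). (Direct route, valid since c ≤ 0: Poincaré gives c∫u² ≥ c(L/π)²∫(u')², so a(u,u) ≥ (1 + c(L/π)²)∫(u')², while ||u||_{H^1}² ≤ (1 + (L/π)²)∫(u')²; dividing yields the same α.) With (π/L)² = 4*π^2/49 and c = 0, the largest admissible constant is α = ((π/L)² + c)/((π/L)² + 1).
Simplifying, α = 4*π^2/(4*π^2 + 49).


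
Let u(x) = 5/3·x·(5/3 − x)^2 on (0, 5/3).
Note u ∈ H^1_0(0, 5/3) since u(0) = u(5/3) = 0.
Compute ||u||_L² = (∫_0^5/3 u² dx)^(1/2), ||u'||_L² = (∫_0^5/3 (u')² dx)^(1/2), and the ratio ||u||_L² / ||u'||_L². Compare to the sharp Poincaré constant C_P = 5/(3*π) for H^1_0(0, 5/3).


||u||_L² / ||u'||_L² = 5*sqrt(14)/42 < C_P = 5/(3*π).

u(x) = 5/3·x·(5/3 − x)^2, so u'(x) = 5*x^2 - 100*x/9 + 125/27.
u(x) = 5/3·x·(5/3 − x)^2 vanishes at x = 0 and x = 5/3, so u ∈ H^1_0(0, 5/3). Differentiate via the product rule and integrate the resulting polynomials term by term.
  ∫_0^5/3 u² dx = ∫_0^5/3 (25*x^6/9 - 500*x^5/27 + 1250*x^4/27 - 12500*x^3/243 + 15625*x^2/729) dx. Term by term:
    ∫_0^5/3 25*x^6/9 dx = 1953125/137781;  ∫_0^5/3 -500*x^5/27 dx = -3906250/59049;  ∫_0^5/3 1250*x^4/27 dx = 781250/6561;
    ∫_0^5/3 -12500*x^3/243 dx = -1953125/19683;  ∫_0^5/3 15625*x^2/729 dx = 1953125/59049.
  Sum: 1953125/137781 − 3906250/59049 + 781250/6561 − 1953125/19683 + 1953125/59049 = 390625/413343.
  ∫_0^5/3 (u')² dx = ∫_0^5/3 (25*x^4 - 1000*x^3/9 + 13750*x^2/81 - 25000*x/243 + 15625/729) dx. Term by term:
    ∫_0^5/3 25*x^4 dx = 15625/243;  ∫_0^5/3 -1000*x^3/9 dx = -156250/729;  ∫_0^5/3 13750*x^2/81 dx = 1718750/6561;
    ∫_0^5/3 -25000*x/243 dx = -312500/2187;  ∫_0^5/3 15625/729 dx = 78125/2187.
  Sum: 15625/243 − 156250/729 + 1718750/6561 − 312500/2187 + 78125/2187 = 31250/6561.
∫_0^5/3 u² dx = 390625/413343, so ||u||_L² = 625*sqrt(7)/1701.
∫_0^5/3 (u')² dx = 31250/6561, so ||u'||_L² = 125*sqrt(2)/81.
Ratio ||u||_L² / ||u'||_L² = 5*sqrt(14)/42.
Sharp Poincaré constant on H^1_0(0, 5/3) is C_P = L/π = 5/(3*π), achieved by sin(3*π/5·x).
A polynomial bump cannot attain the sharp Poincaré constant (only the first sine eigenfunction does), so the ratio is strictly less than C_P, consistent with ||u||_L² ≤ C_P ||u'||_L².


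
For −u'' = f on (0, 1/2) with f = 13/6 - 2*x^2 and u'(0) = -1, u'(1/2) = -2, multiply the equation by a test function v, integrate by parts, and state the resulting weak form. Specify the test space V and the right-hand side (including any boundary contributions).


V = H^1(0, 1/2) (v unrestricted at boundary; u is determined up to an additive constant); weak form: ∫_0^1/2 u'v' dx = ∫_0^1/2 (13/6 - 2*x^2) v dx − 2·v(1/2) + v(0) for all v ∈ V.

Multiply both sides by a test function v and integrate from 0 to 1/2:
  ∫_0^1/2 −u''(x) v(x) dx = ∫_0^1/2 f(x) v(x) dx.
Integrate the LHS by parts once:
  ∫_0^1/2 −u'' v dx = −[u'(x) v(x)]_0^1/2 + ∫_0^1/2 u'(x) v'(x) dx.
Thus ∫_0^1/2 u'(x) v'(x) dx = ∫_0^1/2 f(x) v(x) dx + [u'(x) v(x)]_0^1/2.
Choose V so that boundary terms are either known or forced to vanish.
u has inhomogeneous Neumann u'(0) = -1, u'(1/2) = -2. [u' v]_0^1/2 = (-2)·v(1/2) − (-1)·v(0) = − 2·v(1/2) + v(0). Take V = H^1(0, 1/2); boundary term becomes part of RHS.
Weak formulation: find u (satisfying any essential BC) such that ∫_0^1/2 u'(x) v'(x) dx = ∫_0^1/2 f v dx − 2·v(1/2) + v(0) for all v ∈ V (Neumann data are natural BCs: they enter the RHS as boundary terms).
Substituting f(x) = 13/6 - 2*x^2, the right-hand side is ∫_0^1/2 (13/6 - 2*x^2) v dx − 2·v(1/2) + v(0).
Compatibility check (pure Neumann): taking v ≡ 1 ∈ V gives 0 = ∫_0^1/2 f dx + (-2) − (-1), i.e. ∫_0^1/2 f dx must equal u'(0) − u'(1/2) = 1. Indeed ∫_0^1/2 (13/6 - 2*x^2) dx = 1, so the data are compatible. The solution is then unique only up to an additive constant (fix it e.g. by requiring ∫_0^1/2 u dx = 0).


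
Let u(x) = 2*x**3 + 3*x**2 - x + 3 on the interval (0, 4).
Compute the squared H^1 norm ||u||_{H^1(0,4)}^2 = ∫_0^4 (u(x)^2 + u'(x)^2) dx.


||u||_{H^1}^2 = 3334424/105

The H^1 norm (squared) on an interval (0, L) is
  ||u||_{H^1}^2 = ∫_0^L u(x)^2 dx + ∫_0^L u'(x)^2 dx.
Compute u'(x) = 6*x**2 + 6*x - 1.
Then u(x)^2 = 4*x**6 + 12*x**5 + 5*x**4 + 6*x**3 + 19*x**2 - 6*x + 9 and u'(x)^2 = 36*x**4 + 72*x**3 + 24*x**2 - 12*x + 1.
Integrate each monomial from 0 to 4 using ∫_0^4 c·x^n dx = c·4^(n+1)/(n+1):
  ∫_0^4 u(x)^2 dx = ∫_0^4 (4*x^6 + 12*x^5 + 5*x^4 + 6*x^3 + 19*x^2 - 6*x + 9) dx. Term by term:
    ∫_0^4 4*x^6 dx = 65536/7;  ∫_0^4 12*x^5 dx = 8192;  ∫_0^4 5*x^4 dx = 1024;
    ∫_0^4 6*x^3 dx = 384;  ∫_0^4 19*x^2 dx = 1216/3;  ∫_0^4 -6*x dx = -48;
    ∫_0^4 9 dx = 36.
  Sum: 65536/7 + 8192 + 1024 + 384 + 1216/3 − 48 + 36 = 406468/21.
  ∫_0^4 u'(x)^2 dx = ∫_0^4 (36*x^4 + 72*x^3 + 24*x^2 - 12*x + 1) dx. Term by term:
    ∫_0^4 36*x^4 dx = 36864/5;  ∫_0^4 72*x^3 dx = 4608;  ∫_0^4 24*x^2 dx = 512;
    ∫_0^4 -12*x dx = -96;  ∫_0^4 1 dx = 4.
  Sum: 36864/5 + 4608 + 512 − 96 + 4 = 62004/5.
Adding: ||u||_{H^1}^2 = 406468/21 + 62004/5 = 3334424/105.


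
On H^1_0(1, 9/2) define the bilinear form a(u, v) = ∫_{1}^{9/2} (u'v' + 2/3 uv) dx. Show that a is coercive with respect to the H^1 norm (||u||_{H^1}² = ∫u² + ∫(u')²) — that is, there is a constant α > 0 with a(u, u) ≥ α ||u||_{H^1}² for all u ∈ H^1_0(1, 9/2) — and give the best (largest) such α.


α = 2*(49 + 6*π^2)/(3*(4*π^2 + 49))

Coercivity of a(·,·) on H^1_0(1, 9/2) means a(u, u) ≥ α ||u||_{H^1}² for every u ∈ H^1_0.
The interval has length L = 7/2, and Poincaré/coercivity depend only on L. Here a(u, u) = ∫(u')² + (2/3)·∫u².
Here 0 < c = 2/3 < 1. The condition a(u,u) ≥ α||u||_{H^1}² reads (1−α)∫(u')² ≥ (α−c)∫u². Any admissible α is ≤ 1 (rapidly oscillating u have ∫u²/∫(u')² → 0), and α = 1 would force 0 ≥ (1−c)∫u², impossible since c < 1; so 1−α > 0. By the sharp Poincaré inequality on H^1_0 of an interval of length L, ∫(u')² ≥ (π/L)²∫u² with equality for the first sine mode sin(π(x−x₀)/L) (x₀ the left endpoint), so the inequality holds for all u iff (1−α)(π/L)² ≥ α − c, i.e. α ≤ ((π/L)² + c)/((π/L)² + 1) = (1 + c(L/π)²)/(1 + (L/π)²). With (π/L)² = 4*π^2/49 and c = 2/3, the largest admissible constant is α = ((π/L)² + c)/((π/L)² + 1).
Simplifying, α = 2*(49 + 6*π^2)/(3*(4*π^2 + 49)).


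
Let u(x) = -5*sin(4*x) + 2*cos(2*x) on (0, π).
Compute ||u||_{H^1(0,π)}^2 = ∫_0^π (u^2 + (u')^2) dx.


||u||_{H^1(0,π)}^2 = 445*π/2

u'(x) = -4*sin(2*x) - 20*cos(4*x).
Expand u² and (u')² and integrate term by term on (0, π), using: for integers n ≥ 1, ∫_0^π sin²(nx) dx = ∫_0^π cos²(nx) dx = π/2; for n ≠ n', ∫_0^π sin(nx)sin(n'x) dx = ∫_0^π cos(nx)cos(n'x) dx = 0; and by product-to-sum, ∫_0^π sin(nx)cos(n'x) dx = ½∫_0^π [sin((n+n')x) + sin((n−n')x)] dx, which is 0 when n+n' is even and 2n/(n²−n'²) when n+n' is odd (it need not vanish on (0, π)).
  u² squared terms: (-5)²·∫sin(4x)² dx = 25·π/2 = 25*π/2;  (2)²·∫cos(2x)² dx = 4·π/2 = 2*π.
  u² cross terms: 2·(-5)·(2)·∫sin(4x)·cos(2x) dx = -20·(0) = 0.
  So ∫_0^π u² dx = 25*π/2 + 2*π + 0 = 29*π/2.
  (u')² squared terms: (-20)²·∫cos(4x)² dx = 400·π/2 = 200*π;  (-4)²·∫sin(2x)² dx = 16·π/2 = 8*π.
  (u')² cross terms: 2·(-20)·(-4)·∫cos(4x)·sin(2x) dx = 160·(0) = 0.
  So ∫_0^π (u')² dx = 200*π + 8*π + 0 = 208*π.
||u||_{H^1}^2 = (29*π/2) + (208*π) = 445*π/2.


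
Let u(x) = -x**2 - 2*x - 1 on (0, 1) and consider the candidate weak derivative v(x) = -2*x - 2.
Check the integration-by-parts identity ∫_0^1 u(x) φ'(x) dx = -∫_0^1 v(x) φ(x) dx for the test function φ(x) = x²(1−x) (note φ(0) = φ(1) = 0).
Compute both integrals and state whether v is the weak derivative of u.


LHS = 4/15, RHS = 4/15. Yes, v = u' weakly.

u(x) = -x**2 - 2*x - 1, classical derivative u'(x) = -2*x - 2.
φ(x) = x²(1−x), so φ'(x) = x*(2 - 3*x).
Note φ(0) = φ(1) = 0, so the boundary term u·φ vanishes.
LHS = ∫_0^1 u(x) φ'(x) dx = ∫_0^1 (3*x^4 + 4*x^3 - x^2 - 2*x) dx. Term by term:
  ∫_0^1 3*x^4 dx = 3/5;  ∫_0^1 4*x^3 dx = 1;  ∫_0^1 -x^2 dx = -1/3;
  ∫_0^1 -2*x dx = -1.
Sum: 3/5 + 1 − 1/3 − 1 = 4/15.
So LHS = 4/15.
∫_0^1 v(x) φ(x) dx = ∫_0^1 (2*x^4 - 2*x^2) dx. Term by term:
  ∫_0^1 2*x^4 dx = 2/5;  ∫_0^1 -2*x^2 dx = -2/3.
Sum: 2/5 − 2/3 = -4/15.
So RHS = -∫_0^1 v(x) φ(x) dx = 4/15.
LHS = RHS, so the identity holds for this test φ.
Moreover u is smooth here and v(x) = u'(x) = -2*x - 2 pointwise, so the identity holds for every test function. Hence v is the weak derivative of u.


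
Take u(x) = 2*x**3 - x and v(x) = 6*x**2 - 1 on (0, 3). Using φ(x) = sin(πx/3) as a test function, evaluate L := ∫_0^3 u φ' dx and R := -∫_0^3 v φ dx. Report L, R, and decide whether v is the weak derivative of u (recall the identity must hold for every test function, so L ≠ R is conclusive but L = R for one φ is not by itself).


LHS = -156/π + 648/π^3, RHS = -156/π + 648/π^3. Yes, v = u' weakly.

u(x) = 2*x**3 - x, classical derivative u'(x) = 6*x**2 - 1.
φ(x) = sin(πx/3), so φ'(x) = π*cos(π*x/3)/3.
Note φ(0) = φ(3) = 0, so the boundary term u·φ vanishes.
LHS = ∫_0^3 u(x) φ'(x) dx = ∫_0^3 (2*π*x^3*cos(π*x/3)/3 - π*x*cos(π*x/3)/3) dx. Term by term:
  ∫_0^3 -π*x*cos(π*x/3)/3 dx = 6/π;  ∫_0^3 2*π*x^3*cos(π*x/3)/3 dx = -162/π + 648/π^3.
Sum: 6/π + -162/π + 648/π^3 = -156/π + 648/π^3.
So LHS = -156/π + 648/π^3.
∫_0^3 v(x) φ(x) dx = ∫_0^3 (6*x^2*sin(π*x/3) - sin(π*x/3)) dx. Term by term:
  ∫_0^3 -sin(π*x/3) dx = -6/π;  ∫_0^3 6*x^2*sin(π*x/3) dx = -648/π^3 + 162/π.
Sum: -6/π + -648/π^3 + 162/π = -648/π^3 + 156/π.
So RHS = -∫_0^3 v(x) φ(x) dx = -156/π + 648/π^3.
LHS = RHS, so the identity holds for this test φ.
Moreover u is smooth here and v(x) = u'(x) = 6*x**2 - 1 pointwise, so the identity holds for every test function. Hence v is the weak derivative of u.


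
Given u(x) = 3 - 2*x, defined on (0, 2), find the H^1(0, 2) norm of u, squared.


||u||_{H^1}^2 = 38/3

The H^1 norm (squared) on an interval (0, L) is
  ||u||_{H^1}^2 = ∫_0^L u(x)^2 dx + ∫_0^L u'(x)^2 dx.
Compute u'(x) = -2.
Then u(x)^2 = 4*x**2 - 12*x + 9 and u'(x)^2 = 4.
Integrate each monomial from 0 to 2 using ∫_0^2 c·x^n dx = c·2^(n+1)/(n+1):
  ∫_0^2 u(x)^2 dx = ∫_0^2 (4*x^2 - 12*x + 9) dx. Term by term:
    ∫_0^2 4*x^2 dx = 32/3;  ∫_0^2 -12*x dx = -24;  ∫_0^2 9 dx = 18.
  Sum: 32/3 − 24 + 18 = 14/3.
  ∫_0^2 u'(x)^2 dx = ∫_0^2 (4) dx. Term by term:
    ∫_0^2 4 dx = 8.
Adding: ||u||_{H^1}^2 = 14/3 + 8 = 38/3.


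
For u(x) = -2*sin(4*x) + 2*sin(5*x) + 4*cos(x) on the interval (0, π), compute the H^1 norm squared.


||u||_{H^1(0,π)}^2 = -256/15 + 102*π

u'(x) = -4*sin(x) - 8*cos(4*x) + 10*cos(5*x).
Expand u² and (u')² and integrate term by term on (0, π), using: for integers n ≥ 1, ∫_0^π sin²(nx) dx = ∫_0^π cos²(nx) dx = π/2; for n ≠ n', ∫_0^π sin(nx)sin(n'x) dx = ∫_0^π cos(nx)cos(n'x) dx = 0; and by product-to-sum, ∫_0^π sin(nx)cos(n'x) dx = ½∫_0^π [sin((n+n')x) + sin((n−n')x)] dx, which is 0 when n+n' is even and 2n/(n²−n'²) when n+n' is odd (it need not vanish on (0, π)).
  u² squared terms: (-2)²·∫sin(4x)² dx = 4·π/2 = 2*π;  (2)²·∫sin(5x)² dx = 4·π/2 = 2*π;  (4)²·∫cos(x)² dx = 16·π/2 = 8*π.
  u² cross terms: 2·(-2)·(2)·∫sin(4x)·sin(5x) dx = -8·(0) = 0;  2·(-2)·(4)·∫sin(4x)·cos(x) dx = -16·(8/15) = -128/15;  2·(2)·(4)·∫sin(5x)·cos(x) dx = 16·(0) = 0.
  So ∫_0^π u² dx = 2*π + 2*π + 8*π + 0 − 128/15 + 0 = -128/15 + 12*π.
  (u')² squared terms: (-8)²·∫cos(4x)² dx = 64·π/2 = 32*π;  (-4)²·∫sin(x)² dx = 16·π/2 = 8*π;  (10)²·∫cos(5x)² dx = 100·π/2 = 50*π.
  (u')² cross terms: 2·(-8)·(-4)·∫cos(4x)·sin(x) dx = 64·(-2/15) = -128/15;  2·(-8)·(10)·∫cos(4x)·cos(5x) dx = -160·(0) = 0;  2·(-4)·(10)·∫sin(x)·cos(5x) dx = -80·(0) = 0.
  So ∫_0^π (u')² dx = 32*π + 8*π + 50*π − 128/15 + 0 + 0 = -128/15 + 90*π.
||u||_{H^1}^2 = (-128/15 + 12*π) + (-128/15 + 90*π) = -256/15 + 102*π.


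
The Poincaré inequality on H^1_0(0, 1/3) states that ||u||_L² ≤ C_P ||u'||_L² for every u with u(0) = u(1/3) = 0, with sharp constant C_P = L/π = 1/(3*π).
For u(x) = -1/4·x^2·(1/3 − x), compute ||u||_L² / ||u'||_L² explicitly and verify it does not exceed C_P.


||u||_L² / ||u'||_L² = sqrt(14)/42 < C_P = 1/(3*π).

u(x) = -1/4·x^2·(1/3 − x), so u'(x) = x*(9*x - 2)/12.
u(x) = -1/4·x^2·(1/3 − x) vanishes at x = 0 and x = 1/3, so u ∈ H^1_0(0, 1/3). Differentiate via the product rule and integrate the resulting polynomials term by term.
  ∫_0^1/3 u² dx = ∫_0^1/3 (x^6/16 - x^5/24 + x^4/144) dx. Term by term:
    ∫_0^1/3 x^6/16 dx = 1/244944;  ∫_0^1/3 -x^5/24 dx = -1/104976;  ∫_0^1/3 x^4/144 dx = 1/174960.
  Sum: 1/244944 − 1/104976 + 1/174960 = 1/3674160.
  ∫_0^1/3 (u')² dx = ∫_0^1/3 (9*x^4/16 - x^3/4 + x^2/36) dx. Term by term:
    ∫_0^1/3 9*x^4/16 dx = 1/2160;  ∫_0^1/3 -x^3/4 dx = -1/1296;  ∫_0^1/3 x^2/36 dx = 1/2916.
  Sum: 1/2160 − 1/1296 + 1/2916 = 1/29160.
∫_0^1/3 u² dx = 1/3674160, so ||u||_L² = sqrt(35)/11340.
∫_0^1/3 (u')² dx = 1/29160, so ||u'||_L² = sqrt(10)/540.
Ratio ||u||_L² / ||u'||_L² = sqrt(14)/42.
Sharp Poincaré constant on H^1_0(0, 1/3) is C_P = L/π = 1/(3*π), achieved by sin(3*π·x).
A polynomial bump cannot attain the sharp Poincaré constant (only the first sine eigenfunction does), so the ratio is strictly less than C_P, consistent with ||u||_L² ≤ C_P ||u'||_L².


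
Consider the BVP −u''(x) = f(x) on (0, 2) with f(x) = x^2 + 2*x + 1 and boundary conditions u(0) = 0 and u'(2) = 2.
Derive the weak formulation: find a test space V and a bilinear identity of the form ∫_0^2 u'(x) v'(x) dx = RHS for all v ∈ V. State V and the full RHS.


V = {v ∈ H^1(0, 2) : v(0) = 0} (test functions vanish at x = 0 where u is specified); weak form: ∫_0^2 u'v' dx = ∫_0^2 (x^2 + 2*x + 1) v dx + 2·v(2) for all v ∈ V.

Multiply both sides by a test function v and integrate from 0 to 2:
  ∫_0^2 −u''(x) v(x) dx = ∫_0^2 f(x) v(x) dx.
Integrate the LHS by parts once:
  ∫_0^2 −u'' v dx = −[u'(x) v(x)]_0^2 + ∫_0^2 u'(x) v'(x) dx.
Thus ∫_0^2 u'(x) v'(x) dx = ∫_0^2 f(x) v(x) dx + [u'(x) v(x)]_0^2.
Choose V so that boundary terms are either known or forced to vanish.
Mixed BC: u(0) = 0 (Dirichlet) and u'(2) = 2 (Neumann). Define V = {v ∈ H^1(0, 2) : v(0) = 0}. Then [u' v]_0^2 = u'(2)·v(2) − u'(0)·0 = 2·v(2).
Weak formulation: find u (satisfying any essential BC) such that ∫_0^2 u'(x) v'(x) dx = ∫_0^2 f v dx + 2·v(2) for all v ∈ V (Dirichlet at 0 absorbed into V; Neumann datum at x = 2 contributes the boundary term).
Substituting f(x) = x^2 + 2*x + 1, the right-hand side is ∫_0^2 (x^2 + 2*x + 1) v dx + 2·v(2).


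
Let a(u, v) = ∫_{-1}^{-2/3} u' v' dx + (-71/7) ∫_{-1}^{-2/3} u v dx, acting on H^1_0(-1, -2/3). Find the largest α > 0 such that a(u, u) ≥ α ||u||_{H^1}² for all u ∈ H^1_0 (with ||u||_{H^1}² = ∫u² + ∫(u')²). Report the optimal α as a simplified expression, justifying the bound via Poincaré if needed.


α = (-71 + 63*π^2)/(7*(1 + 9*π^2))

Coercivity of a(·,·) on H^1_0(-1, -2/3) means a(u, u) ≥ α ||u||_{H^1}² for every u ∈ H^1_0.
The interval has length L = 1/3, and Poincaré/coercivity depend only on L. Here a(u, u) = ∫(u')² + (-71/7)·∫u².
Here c = -71/7 < 0 with |c| < (π/L)² = 9*π^2, so coercivity still holds. The condition a(u,u) ≥ α||u||_{H^1}² reads (1−α)∫(u')² ≥ (α−c)∫u². Any admissible α is ≤ 1 (rapidly oscillating u have ∫u²/∫(u')² → 0), and α = 1 would force 0 ≥ (1−c)∫u², impossible since c < 1; so 1−α > 0. By the sharp Poincaré inequality on H^1_0 of an interval of length L, ∫(u')² ≥ (π/L)²∫u² with equality for the first sine mode sin(π(x−x₀)/L) (x₀ the left endpoint), so the inequality holds for all u iff (1−α)(π/L)² ≥ α − c, i.e. α ≤ ((π/L)² + c)/((π/L)² + 1) = (1 + c(L/π)²)/(1 + (L/π)²). (Direct route, valid since c ≤ 0: Poincaré gives c∫u² ≥ c(L/π)²∫(u')², so a(u,u) ≥ (1 + c(L/π)²)∫(u')², while ||u||_{H^1}² ≤ (1 + (L/π)²)∫(u')²; dividing yields the same α.) With (π/L)² = 9*π^2 and c = -71/7, the largest admissible constant is α = ((π/L)² + c)/((π/L)² + 1).
Simplifying, α = (-71 + 63*π^2)/(7*(1 + 9*π^2)).


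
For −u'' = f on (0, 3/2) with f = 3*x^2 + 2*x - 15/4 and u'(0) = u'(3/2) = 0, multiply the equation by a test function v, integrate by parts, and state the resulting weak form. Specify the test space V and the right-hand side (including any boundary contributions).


V = H^1(0, 3/2) (no boundary constraint on v; u is determined up to an additive constant); weak form: ∫_0^3/2 u'v' dx = ∫_0^3/2 (3*x^2 + 2*x - 15/4) v dx for all v ∈ V.

Multiply both sides by a test function v and integrate from 0 to 3/2:
  ∫_0^3/2 −u''(x) v(x) dx = ∫_0^3/2 f(x) v(x) dx.
Integrate the LHS by parts once:
  ∫_0^3/2 −u'' v dx = −[u'(x) v(x)]_0^3/2 + ∫_0^3/2 u'(x) v'(x) dx.
Thus ∫_0^3/2 u'(x) v'(x) dx = ∫_0^3/2 f(x) v(x) dx + [u'(x) v(x)]_0^3/2.
Choose V so that boundary terms are either known or forced to vanish.
u has homogeneous Neumann: u'(0) = u'(3/2) = 0. So [u' v]_0^3/2 = 0·v(3/2) − 0·v(0) = 0 for any v; take V = H^1(0, 3/2).
Weak formulation: find u (satisfying any essential BC) such that ∫_0^3/2 u'(x) v'(x) dx = ∫_0^3/2 f v dx for all v ∈ V (homogeneous Neumann, so boundary terms vanish).
Substituting f(x) = 3*x^2 + 2*x - 15/4, the right-hand side is ∫_0^3/2 (3*x^2 + 2*x - 15/4) v dx.
Compatibility check (pure Neumann): taking v ≡ 1 ∈ V gives 0 = ∫_0^3/2 f dx + (0) − (0), i.e. ∫_0^3/2 f dx must equal u'(0) − u'(3/2) = 0. Indeed ∫_0^3/2 (3*x^2 + 2*x - 15/4) dx = 0, so the data are compatible. The solution is then unique only up to an additive constant (fix it e.g. by requiring ∫_0^3/2 u dx = 0).


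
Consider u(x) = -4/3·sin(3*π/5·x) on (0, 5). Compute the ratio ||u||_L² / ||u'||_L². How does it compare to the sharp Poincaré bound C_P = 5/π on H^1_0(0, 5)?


||u||_L² / ||u'||_L² = 5/(3*π) < C_P = 5/π.

u(x) = -4/3·sin(3*π/5·x), so u'(x) = -4*π*cos(3*π*x/5)/5.
Writing u(x) = A·sin(kπx/L) with A = -4/3 and k = 3, use ∫_0^L sin²(kπx/L) dx = L/2 and ∫_0^L cos²(kπx/L) dx = L/2.
u² = 16/9·sin²(3*π/5·x) and (u')² = 16*π^2/25·cos²(3*π/5·x), and each of sin², cos² integrates to L/2 = 5/2 over (0, 5).
∫_0^5 u² dx = 40/9, so ||u||_L² = 2*sqrt(10)/3.
∫_0^5 (u')² dx = 8*π^2/5, so ||u'||_L² = 2*sqrt(10)*π/5.
Ratio ||u||_L² / ||u'||_L² = 5/(3*π).
Sharp Poincaré constant on H^1_0(0, 5) is C_P = L/π = 5/π, achieved by sin(π/5·x).
This is the k = 3 harmonic; the ratio L/(kπ) is strictly less than C_P = L/π, consistent with the sharp inequality ||u||_L² ≤ C_P ||u'||_L².


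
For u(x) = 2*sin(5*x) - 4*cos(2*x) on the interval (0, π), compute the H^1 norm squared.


||u||_{H^1(0,π)}^2 = -800/21 + 92*π

u'(x) = 8*sin(2*x) + 10*cos(5*x).
Expand u² and (u')² and integrate term by term on (0, π), using: for integers n ≥ 1, ∫_0^π sin²(nx) dx = ∫_0^π cos²(nx) dx = π/2; for n ≠ n', ∫_0^π sin(nx)sin(n'x) dx = ∫_0^π cos(nx)cos(n'x) dx = 0; and by product-to-sum, ∫_0^π sin(nx)cos(n'x) dx = ½∫_0^π [sin((n+n')x) + sin((n−n')x)] dx, which is 0 when n+n' is even and 2n/(n²−n'²) when n+n' is odd (it need not vanish on (0, π)).
  u² squared terms: (-4)²·∫cos(2x)² dx = 16·π/2 = 8*π;  (2)²·∫sin(5x)² dx = 4·π/2 = 2*π.
  u² cross terms: 2·(-4)·(2)·∫cos(2x)·sin(5x) dx = -16·(10/21) = -160/21.
  So ∫_0^π u² dx = 8*π + 2*π − 160/21 = -160/21 + 10*π.
  (u')² squared terms: (8)²·∫sin(2x)² dx = 64·π/2 = 32*π;  (10)²·∫cos(5x)² dx = 100·π/2 = 50*π.
  (u')² cross terms: 2·(8)·(10)·∫sin(2x)·cos(5x) dx = 160·(-4/21) = -640/21.
  So ∫_0^π (u')² dx = 32*π + 50*π − 640/21 = -640/21 + 82*π.
||u||_{H^1}^2 = (-160/21 + 10*π) + (-640/21 + 82*π) = -800/21 + 92*π.


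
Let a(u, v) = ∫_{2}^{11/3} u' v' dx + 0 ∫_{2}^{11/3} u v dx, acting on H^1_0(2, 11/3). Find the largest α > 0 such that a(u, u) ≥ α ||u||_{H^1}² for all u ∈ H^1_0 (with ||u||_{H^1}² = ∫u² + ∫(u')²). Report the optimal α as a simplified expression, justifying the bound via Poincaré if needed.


α = 9*π^2/(25 + 9*π^2)

Coercivity of a(·,·) on H^1_0(2, 11/3) means a(u, u) ≥ α ||u||_{H^1}² for every u ∈ H^1_0.
The interval has length L = 5/3, and Poincaré/coercivity depend only on L. Here a(u, u) = ∫(u')² + (0)·∫u².
Here c = 0, so a(u,u) = ∫(u')² alone. The condition a(u,u) ≥ α||u||_{H^1}² reads (1−α)∫(u')² ≥ (α−c)∫u². Any admissible α is ≤ 1 (rapidly oscillating u have ∫u²/∫(u')² → 0), and α = 1 would force 0 ≥ (1−c)∫u², impossible since c < 1; so 1−α > 0. By the sharp Poincaré inequality on H^1_0 of an interval of length L, ∫(u')² ≥ (π/L)²∫u² with equality for the first sine mode sin(π(x−x₀)/L) (x₀ the left endpoint), so the inequality holds for all u iff (1−α)(π/L)² ≥ α − c, i.e. α ≤ ((π/L)² + c)/((π/L)² + 1) = (1 + c(L/π)²)/(1 + (L/π)²). (Direct route, valid since c ≤ 0: Poincaré gives c∫u² ≥ c(L/π)²∫(u')², so a(u,u) ≥ (1 + c(L/π)²)∫(u')², while ||u||_{H^1}² ≤ (1 + (L/π)²)∫(u')²; dividing yields the same α.) With (π/L)² = 9*π^2/25 and c = 0, the largest admissible constant is α = ((π/L)² + c)/((π/L)² + 1).
Simplifying, α = 9*π^2/(25 + 9*π^2).


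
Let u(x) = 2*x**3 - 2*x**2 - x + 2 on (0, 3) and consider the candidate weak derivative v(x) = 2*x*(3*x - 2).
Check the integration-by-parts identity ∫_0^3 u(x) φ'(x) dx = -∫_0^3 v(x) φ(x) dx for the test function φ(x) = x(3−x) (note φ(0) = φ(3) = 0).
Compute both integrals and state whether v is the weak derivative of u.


LHS = -207/5, RHS = -459/10. No, v is not the weak derivative of u.

u(x) = 2*x**3 - 2*x**2 - x + 2, classical derivative u'(x) = 6*x**2 - 4*x - 1.
φ(x) = x(3−x), so φ'(x) = 3 - 2*x.
Note φ(0) = φ(3) = 0, so the boundary term u·φ vanishes.
LHS = ∫_0^3 u(x) φ'(x) dx = ∫_0^3 (-4*x^4 + 10*x^3 - 4*x^2 - 7*x + 6) dx. Term by term:
  ∫_0^3 -4*x^4 dx = -972/5;  ∫_0^3 10*x^3 dx = 405/2;  ∫_0^3 -4*x^2 dx = -36;
  ∫_0^3 -7*x dx = -63/2;  ∫_0^3 6 dx = 18.
Sum: -972/5 + 405/2 − 36 − 63/2 + 18 = -207/5.
So LHS = -207/5.
∫_0^3 v(x) φ(x) dx = ∫_0^3 (-6*x^4 + 22*x^3 - 12*x^2) dx. Term by term:
  ∫_0^3 -6*x^4 dx = -1458/5;  ∫_0^3 22*x^3 dx = 891/2;  ∫_0^3 -12*x^2 dx = -108.
Sum: -1458/5 + 891/2 − 108 = 459/10.
So RHS = -∫_0^3 v(x) φ(x) dx = -459/10.
LHS − RHS = 9/2 ≠ 0, so the identity fails.
(For a valid weak derivative the identity must hold for EVERY test function, in particular this one. The failure shows v is NOT the weak derivative of u.)
Correct weak derivative would be u'(x) = 6*x**2 - 4*x - 1.
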